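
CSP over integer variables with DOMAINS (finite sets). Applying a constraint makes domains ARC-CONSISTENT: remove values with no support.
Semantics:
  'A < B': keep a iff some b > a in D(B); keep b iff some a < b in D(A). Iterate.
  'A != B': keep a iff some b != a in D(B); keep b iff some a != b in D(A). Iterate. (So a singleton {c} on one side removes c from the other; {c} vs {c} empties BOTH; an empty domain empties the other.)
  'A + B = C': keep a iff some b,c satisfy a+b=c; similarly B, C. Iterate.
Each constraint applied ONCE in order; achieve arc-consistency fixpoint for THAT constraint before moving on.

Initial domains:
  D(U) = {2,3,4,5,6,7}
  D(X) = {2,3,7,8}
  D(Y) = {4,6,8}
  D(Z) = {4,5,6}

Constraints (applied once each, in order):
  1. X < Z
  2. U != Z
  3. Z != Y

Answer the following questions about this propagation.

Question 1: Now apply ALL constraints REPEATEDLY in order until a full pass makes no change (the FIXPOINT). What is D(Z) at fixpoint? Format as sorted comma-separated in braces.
Answer: {4,5,6}

Derivation:
pass 0 (initial): D(Z)={4,5,6}
pass 1: X {2,3,7,8}->{2,3}
pass 2: no change
Fixpoint after 2 passes: D(Z) = {4,5,6}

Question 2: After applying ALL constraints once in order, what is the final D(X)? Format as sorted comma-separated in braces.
Constraint 1 (X < Z) on D(X)={2,3,7,8} D(Z)={4,5,6}: X {2,3,7,8}->{2,3}
Constraint 2 (U != Z) on D(U)={2,3,4,5,6,7} D(Z)={4,5,6}: no change
Constraint 3 (Z != Y) on D(Z)={4,5,6} D(Y)={4,6,8}: no change
So after all 3 constraints: D(X) = {2,3}

Answer: {2,3}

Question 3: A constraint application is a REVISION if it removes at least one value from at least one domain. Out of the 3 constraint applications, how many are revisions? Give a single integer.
Answer: 1

Derivation:
Constraint 1 (X < Z) on D(X)={2,3,7,8} D(Z)={4,5,6}: X {2,3,7,8}->{2,3} => REVISION
Constraint 2 (U != Z) on D(U)={2,3,4,5,6,7} D(Z)={4,5,6}: no change => not a revision
Constraint 3 (Z != Y) on D(Z)={4,5,6} D(Y)={4,6,8}: no change => not a revision
Total revisions = 1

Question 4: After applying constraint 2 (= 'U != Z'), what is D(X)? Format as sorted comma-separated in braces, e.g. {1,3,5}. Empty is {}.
Answer: {2,3}

Derivation:
Constraint 1 (X < Z) on D(X)={2,3,7,8} D(Z)={4,5,6}: X {2,3,7,8}->{2,3}
Constraint 2 (U != Z) on D(U)={2,3,4,5,6,7} D(Z)={4,5,6}: no change
So after constraint 2: D(X) = {2,3}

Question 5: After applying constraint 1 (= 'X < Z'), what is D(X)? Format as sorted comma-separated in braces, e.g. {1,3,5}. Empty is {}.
Answer: {2,3}

Derivation:
Constraint 1 (X < Z) on D(X)={2,3,7,8} D(Z)={4,5,6}: X {2,3,7,8}->{2,3}
So after constraint 1: D(X) = {2,3}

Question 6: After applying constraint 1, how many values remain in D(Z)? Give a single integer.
Constraint 1 (X < Z) on D(X)={2,3,7,8} D(Z)={4,5,6}: X {2,3,7,8}->{2,3}
So after constraint 1: D(Z)={4,5,6}, size = 3

Answer: 3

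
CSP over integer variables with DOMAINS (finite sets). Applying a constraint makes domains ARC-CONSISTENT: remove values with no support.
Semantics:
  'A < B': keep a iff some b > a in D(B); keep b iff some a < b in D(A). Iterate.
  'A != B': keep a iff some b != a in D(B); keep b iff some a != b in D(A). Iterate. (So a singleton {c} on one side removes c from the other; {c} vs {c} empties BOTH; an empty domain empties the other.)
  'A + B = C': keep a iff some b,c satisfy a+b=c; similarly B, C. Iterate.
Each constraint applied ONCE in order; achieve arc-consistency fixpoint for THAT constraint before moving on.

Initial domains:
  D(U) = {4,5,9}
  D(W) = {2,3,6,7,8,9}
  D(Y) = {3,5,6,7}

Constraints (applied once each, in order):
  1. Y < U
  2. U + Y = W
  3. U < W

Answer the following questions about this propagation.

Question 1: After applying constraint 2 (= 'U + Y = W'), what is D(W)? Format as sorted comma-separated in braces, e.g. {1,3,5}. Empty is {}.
Constraint 1 (Y < U) on D(Y)={3,5,6,7} D(U)={4,5,9}: no change
Constraint 2 (U + Y = W) on D(U)={4,5,9} D(Y)={3,5,6,7} D(W)={2,3,6,7,8,9}: U {4,5,9}->{4,5}; Y {3,5,6,7}->{3,5}; W {2,3,6,7,8,9}->{7,8,9}
So after constraint 2: D(W) = {7,8,9}

Answer: {7,8,9}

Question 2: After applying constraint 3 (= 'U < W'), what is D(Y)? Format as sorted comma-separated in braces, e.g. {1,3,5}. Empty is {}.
Answer: {3,5}

Derivation:
Constraint 1 (Y < U) on D(Y)={3,5,6,7} D(U)={4,5,9}: no change
Constraint 2 (U + Y = W) on D(U)={4,5,9} D(Y)={3,5,6,7} D(W)={2,3,6,7,8,9}: U {4,5,9}->{4,5}; Y {3,5,6,7}->{3,5}; W {2,3,6,7,8,9}->{7,8,9}
Constraint 3 (U < W) on D(U)={4,5} D(W)={7,8,9}: no change
So after constraint 3: D(Y) = {3,5}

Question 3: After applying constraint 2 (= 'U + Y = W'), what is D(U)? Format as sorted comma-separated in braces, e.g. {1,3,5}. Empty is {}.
Constraint 1 (Y < U) on D(Y)={3,5,6,7} D(U)={4,5,9}: no change
Constraint 2 (U + Y = W) on D(U)={4,5,9} D(Y)={3,5,6,7} D(W)={2,3,6,7,8,9}: U {4,5,9}->{4,5}; Y {3,5,6,7}->{3,5}; W {2,3,6,7,8,9}->{7,8,9}
So after constraint 2: D(U) = {4,5}

Answer: {4,5}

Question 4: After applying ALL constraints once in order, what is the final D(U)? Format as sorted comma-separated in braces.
Constraint 1 (Y < U) on D(Y)={3,5,6,7} D(U)={4,5,9}: no change
Constraint 2 (U + Y = W) on D(U)={4,5,9} D(Y)={3,5,6,7} D(W)={2,3,6,7,8,9}: U {4,5,9}->{4,5}; Y {3,5,6,7}->{3,5}; W {2,3,6,7,8,9}->{7,8,9}
Constraint 3 (U < W) on D(U)={4,5} D(W)={7,8,9}: no change
So after all 3 constraints: D(U) = {4,5}

Answer: {4,5}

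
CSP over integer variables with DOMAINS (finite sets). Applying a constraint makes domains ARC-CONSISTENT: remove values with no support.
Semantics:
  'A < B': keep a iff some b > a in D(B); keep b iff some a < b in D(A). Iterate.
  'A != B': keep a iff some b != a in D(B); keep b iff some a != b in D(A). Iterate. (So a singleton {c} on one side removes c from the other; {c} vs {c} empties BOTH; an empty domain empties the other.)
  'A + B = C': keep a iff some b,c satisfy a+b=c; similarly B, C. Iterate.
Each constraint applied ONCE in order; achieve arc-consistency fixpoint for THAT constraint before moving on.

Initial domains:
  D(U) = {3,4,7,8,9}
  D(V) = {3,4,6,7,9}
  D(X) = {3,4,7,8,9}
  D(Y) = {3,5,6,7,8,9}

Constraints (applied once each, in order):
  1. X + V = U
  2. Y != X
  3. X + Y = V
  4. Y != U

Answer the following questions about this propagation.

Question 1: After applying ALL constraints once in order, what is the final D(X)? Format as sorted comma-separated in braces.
Answer: {3}

Derivation:
Constraint 1 (X + V = U) on D(X)={3,4,7,8,9} D(V)={3,4,6,7,9} D(U)={3,4,7,8,9}: X {3,4,7,8,9}->{3,4}; V {3,4,6,7,9}->{3,4,6}; U {3,4,7,8,9}->{7,8,9}
Constraint 2 (Y != X) on D(Y)={3,5,6,7,8,9} D(X)={3,4}: no change
Constraint 3 (X + Y = V) on D(X)={3,4} D(Y)={3,5,6,7,8,9} D(V)={3,4,6}: X {3,4}->{3}; Y {3,5,6,7,8,9}->{3}; V {3,4,6}->{6}
Constraint 4 (Y != U) on D(Y)={3} D(U)={7,8,9}: no change
So after all 4 constraints: D(X) = {3}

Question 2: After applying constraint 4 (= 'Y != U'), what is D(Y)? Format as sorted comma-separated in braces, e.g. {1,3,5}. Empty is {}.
Answer: {3}

Derivation:
Constraint 1 (X + V = U) on D(X)={3,4,7,8,9} D(V)={3,4,6,7,9} D(U)={3,4,7,8,9}: X {3,4,7,8,9}->{3,4}; V {3,4,6,7,9}->{3,4,6}; U {3,4,7,8,9}->{7,8,9}
Constraint 2 (Y != X) on D(Y)={3,5,6,7,8,9} D(X)={3,4}: no change
Constraint 3 (X + Y = V) on D(X)={3,4} D(Y)={3,5,6,7,8,9} D(V)={3,4,6}: X {3,4}->{3}; Y {3,5,6,7,8,9}->{3}; V {3,4,6}->{6}
Constraint 4 (Y != U) on D(Y)={3} D(U)={7,8,9}: no change
So after constraint 4: D(Y) = {3}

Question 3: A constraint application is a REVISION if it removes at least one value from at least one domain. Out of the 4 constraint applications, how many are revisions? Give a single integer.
Answer: 2

Derivation:
Constraint 1 (X + V = U) on D(X)={3,4,7,8,9} D(V)={3,4,6,7,9} D(U)={3,4,7,8,9}: X {3,4,7,8,9}->{3,4}; V {3,4,6,7,9}->{3,4,6}; U {3,4,7,8,9}->{7,8,9} => REVISION
Constraint 2 (Y != X) on D(Y)={3,5,6,7,8,9} D(X)={3,4}: no change => not a revision
Constraint 3 (X + Y = V) on D(X)={3,4} D(Y)={3,5,6,7,8,9} D(V)={3,4,6}: X {3,4}->{3}; Y {3,5,6,7,8,9}->{3}; V {3,4,6}->{6} => REVISION
Constraint 4 (Y != U) on D(Y)={3} D(U)={7,8,9}: no change => not a revision
Total revisions = 2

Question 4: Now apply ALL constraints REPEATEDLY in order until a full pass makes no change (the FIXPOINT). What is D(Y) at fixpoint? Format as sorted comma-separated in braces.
pass 0 (initial): D(Y)={3,5,6,7,8,9}
pass 1: U {3,4,7,8,9}->{7,8,9}; V {3,4,6,7,9}->{6}; X {3,4,7,8,9}->{3}; Y {3,5,6,7,8,9}->{3}
pass 2: U {7,8,9}->{}; V {6}->{}; X {3}->{}; Y {3}->{}
pass 3: no change
Fixpoint after 3 passes: D(Y) = {}

Answer: {}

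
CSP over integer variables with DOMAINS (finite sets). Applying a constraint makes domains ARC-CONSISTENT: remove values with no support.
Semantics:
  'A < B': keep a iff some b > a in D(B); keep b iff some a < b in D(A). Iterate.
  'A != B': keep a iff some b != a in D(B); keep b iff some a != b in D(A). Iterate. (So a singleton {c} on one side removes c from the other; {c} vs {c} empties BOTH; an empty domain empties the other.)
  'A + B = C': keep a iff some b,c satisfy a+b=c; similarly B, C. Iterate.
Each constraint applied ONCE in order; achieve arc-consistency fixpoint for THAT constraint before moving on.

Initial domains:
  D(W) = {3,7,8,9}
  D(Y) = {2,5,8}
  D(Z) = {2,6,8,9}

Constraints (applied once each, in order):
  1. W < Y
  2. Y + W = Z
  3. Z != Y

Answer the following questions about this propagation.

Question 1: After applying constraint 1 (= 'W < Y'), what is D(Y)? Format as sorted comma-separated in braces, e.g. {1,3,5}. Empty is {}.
Answer: {5,8}

Derivation:
Constraint 1 (W < Y) on D(W)={3,7,8,9} D(Y)={2,5,8}: W {3,7,8,9}->{3,7}; Y {2,5,8}->{5,8}
So after constraint 1: D(Y) = {5,8}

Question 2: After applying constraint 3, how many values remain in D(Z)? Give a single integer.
Constraint 1 (W < Y) on D(W)={3,7,8,9} D(Y)={2,5,8}: W {3,7,8,9}->{3,7}; Y {2,5,8}->{5,8}
Constraint 2 (Y + W = Z) on D(Y)={5,8} D(W)={3,7} D(Z)={2,6,8,9}: Y {5,8}->{5}; W {3,7}->{3}; Z {2,6,8,9}->{8}
Constraint 3 (Z != Y) on D(Z)={8} D(Y)={5}: no change
So after constraint 3: D(Z)={8}, size = 1

Answer: 1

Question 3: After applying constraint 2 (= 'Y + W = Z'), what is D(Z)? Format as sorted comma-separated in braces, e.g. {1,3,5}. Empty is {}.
Constraint 1 (W < Y) on D(W)={3,7,8,9} D(Y)={2,5,8}: W {3,7,8,9}->{3,7}; Y {2,5,8}->{5,8}
Constraint 2 (Y + W = Z) on D(Y)={5,8} D(W)={3,7} D(Z)={2,6,8,9}: Y {5,8}->{5}; W {3,7}->{3}; Z {2,6,8,9}->{8}
So after constraint 2: D(Z) = {8}

Answer: {8}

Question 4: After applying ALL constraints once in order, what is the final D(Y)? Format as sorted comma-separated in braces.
Constraint 1 (W < Y) on D(W)={3,7,8,9} D(Y)={2,5,8}: W {3,7,8,9}->{3,7}; Y {2,5,8}->{5,8}
Constraint 2 (Y + W = Z) on D(Y)={5,8} D(W)={3,7} D(Z)={2,6,8,9}: Y {5,8}->{5}; W {3,7}->{3}; Z {2,6,8,9}->{8}
Constraint 3 (Z != Y) on D(Z)={8} D(Y)={5}: no change
So after all 3 constraints: D(Y) = {5}

Answer: {5}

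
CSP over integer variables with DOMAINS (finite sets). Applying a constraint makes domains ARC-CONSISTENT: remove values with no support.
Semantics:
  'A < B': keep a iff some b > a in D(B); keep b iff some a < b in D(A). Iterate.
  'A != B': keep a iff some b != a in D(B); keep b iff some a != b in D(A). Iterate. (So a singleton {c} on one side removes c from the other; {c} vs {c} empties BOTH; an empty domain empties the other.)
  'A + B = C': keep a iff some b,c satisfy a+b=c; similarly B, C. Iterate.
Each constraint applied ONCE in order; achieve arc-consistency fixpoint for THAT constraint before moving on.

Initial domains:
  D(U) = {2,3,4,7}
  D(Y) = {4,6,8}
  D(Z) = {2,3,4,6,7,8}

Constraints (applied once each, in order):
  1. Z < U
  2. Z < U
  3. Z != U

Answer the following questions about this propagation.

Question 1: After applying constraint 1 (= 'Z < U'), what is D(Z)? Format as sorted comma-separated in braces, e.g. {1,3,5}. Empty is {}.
Answer: {2,3,4,6}

Derivation:
Constraint 1 (Z < U) on D(Z)={2,3,4,6,7,8} D(U)={2,3,4,7}: Z {2,3,4,6,7,8}->{2,3,4,6}; U {2,3,4,7}->{3,4,7}
So after constraint 1: D(Z) = {2,3,4,6}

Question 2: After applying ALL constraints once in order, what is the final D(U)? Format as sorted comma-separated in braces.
Answer: {3,4,7}

Derivation:
Constraint 1 (Z < U) on D(Z)={2,3,4,6,7,8} D(U)={2,3,4,7}: Z {2,3,4,6,7,8}->{2,3,4,6}; U {2,3,4,7}->{3,4,7}
Constraint 2 (Z < U) on D(Z)={2,3,4,6} D(U)={3,4,7}: no change
Constraint 3 (Z != U) on D(Z)={2,3,4,6} D(U)={3,4,7}: no change
So after all 3 constraints: D(U) = {3,4,7}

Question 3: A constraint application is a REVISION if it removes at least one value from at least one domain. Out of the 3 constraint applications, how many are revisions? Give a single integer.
Answer: 1

Derivation:
Constraint 1 (Z < U) on D(Z)={2,3,4,6,7,8} D(U)={2,3,4,7}: Z {2,3,4,6,7,8}->{2,3,4,6}; U {2,3,4,7}->{3,4,7} => REVISION
Constraint 2 (Z < U) on D(Z)={2,3,4,6} D(U)={3,4,7}: no change => not a revision
Constraint 3 (Z != U) on D(Z)={2,3,4,6} D(U)={3,4,7}: no change => not a revision
Total revisions = 1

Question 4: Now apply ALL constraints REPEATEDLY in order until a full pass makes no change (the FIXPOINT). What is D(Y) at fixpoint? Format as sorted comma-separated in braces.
Answer: {4,6,8}

Derivation:
pass 0 (initial): D(Y)={4,6,8}
pass 1: U {2,3,4,7}->{3,4,7}; Z {2,3,4,6,7,8}->{2,3,4,6}
pass 2: no change
Fixpoint after 2 passes: D(Y) = {4,6,8}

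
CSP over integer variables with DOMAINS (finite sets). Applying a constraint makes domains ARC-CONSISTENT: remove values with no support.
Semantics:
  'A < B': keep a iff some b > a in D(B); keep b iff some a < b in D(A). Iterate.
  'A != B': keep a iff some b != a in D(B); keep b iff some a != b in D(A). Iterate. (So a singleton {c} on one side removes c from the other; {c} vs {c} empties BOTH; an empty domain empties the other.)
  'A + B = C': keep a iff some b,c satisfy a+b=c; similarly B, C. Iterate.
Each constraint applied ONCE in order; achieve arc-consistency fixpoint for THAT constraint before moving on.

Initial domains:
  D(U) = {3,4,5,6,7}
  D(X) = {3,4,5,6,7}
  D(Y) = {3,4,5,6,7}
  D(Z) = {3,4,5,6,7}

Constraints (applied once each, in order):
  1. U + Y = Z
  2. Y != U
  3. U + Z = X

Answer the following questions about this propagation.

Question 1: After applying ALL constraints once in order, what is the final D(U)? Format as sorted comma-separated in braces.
Constraint 1 (U + Y = Z) on D(U)={3,4,5,6,7} D(Y)={3,4,5,6,7} D(Z)={3,4,5,6,7}: U {3,4,5,6,7}->{3,4}; Y {3,4,5,6,7}->{3,4}; Z {3,4,5,6,7}->{6,7}
Constraint 2 (Y != U) on D(Y)={3,4} D(U)={3,4}: no change
Constraint 3 (U + Z = X) on D(U)={3,4} D(Z)={6,7} D(X)={3,4,5,6,7}: U {3,4}->{}; Z {6,7}->{}; X {3,4,5,6,7}->{}
So after all 3 constraints: D(U) = {}

Answer: {}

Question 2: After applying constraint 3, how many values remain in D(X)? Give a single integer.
Constraint 1 (U + Y = Z) on D(U)={3,4,5,6,7} D(Y)={3,4,5,6,7} D(Z)={3,4,5,6,7}: U {3,4,5,6,7}->{3,4}; Y {3,4,5,6,7}->{3,4}; Z {3,4,5,6,7}->{6,7}
Constraint 2 (Y != U) on D(Y)={3,4} D(U)={3,4}: no change
Constraint 3 (U + Z = X) on D(U)={3,4} D(Z)={6,7} D(X)={3,4,5,6,7}: U {3,4}->{}; Z {6,7}->{}; X {3,4,5,6,7}->{}
So after constraint 3: D(X)={}, size = 0

Answer: 0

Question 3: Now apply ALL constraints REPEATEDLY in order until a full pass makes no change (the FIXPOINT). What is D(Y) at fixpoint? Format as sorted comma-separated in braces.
pass 0 (initial): D(Y)={3,4,5,6,7}
pass 1: U {3,4,5,6,7}->{}; X {3,4,5,6,7}->{}; Y {3,4,5,6,7}->{3,4}; Z {3,4,5,6,7}->{}
pass 2: Y {3,4}->{}
pass 3: no change
Fixpoint after 3 passes: D(Y) = {}

Answer: {}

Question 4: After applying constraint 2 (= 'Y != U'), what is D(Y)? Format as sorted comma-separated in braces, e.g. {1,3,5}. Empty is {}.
Answer: {3,4}

Derivation:
Constraint 1 (U + Y = Z) on D(U)={3,4,5,6,7} D(Y)={3,4,5,6,7} D(Z)={3,4,5,6,7}: U {3,4,5,6,7}->{3,4}; Y {3,4,5,6,7}->{3,4}; Z {3,4,5,6,7}->{6,7}
Constraint 2 (Y != U) on D(Y)={3,4} D(U)={3,4}: no change
So after constraint 2: D(Y) = {3,4}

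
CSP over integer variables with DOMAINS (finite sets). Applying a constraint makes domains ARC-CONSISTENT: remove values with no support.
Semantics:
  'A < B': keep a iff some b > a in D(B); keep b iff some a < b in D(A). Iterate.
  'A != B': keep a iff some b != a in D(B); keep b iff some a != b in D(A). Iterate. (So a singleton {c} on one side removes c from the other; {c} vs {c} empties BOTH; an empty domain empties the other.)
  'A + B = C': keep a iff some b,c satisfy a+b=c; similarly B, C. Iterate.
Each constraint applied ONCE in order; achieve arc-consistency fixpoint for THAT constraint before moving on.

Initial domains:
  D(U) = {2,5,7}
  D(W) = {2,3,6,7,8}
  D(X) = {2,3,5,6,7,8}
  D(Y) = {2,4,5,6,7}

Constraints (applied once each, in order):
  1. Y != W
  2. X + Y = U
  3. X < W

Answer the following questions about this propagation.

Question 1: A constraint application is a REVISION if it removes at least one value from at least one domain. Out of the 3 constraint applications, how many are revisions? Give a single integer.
Constraint 1 (Y != W) on D(Y)={2,4,5,6,7} D(W)={2,3,6,7,8}: no change => not a revision
Constraint 2 (X + Y = U) on D(X)={2,3,5,6,7,8} D(Y)={2,4,5,6,7} D(U)={2,5,7}: X {2,3,5,6,7,8}->{2,3,5}; Y {2,4,5,6,7}->{2,4,5}; U {2,5,7}->{5,7} => REVISION
Constraint 3 (X < W) on D(X)={2,3,5} D(W)={2,3,6,7,8}: W {2,3,6,7,8}->{3,6,7,8} => REVISION
Total revisions = 2

Answer: 2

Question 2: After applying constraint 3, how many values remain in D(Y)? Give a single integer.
Answer: 3

Derivation:
Constraint 1 (Y != W) on D(Y)={2,4,5,6,7} D(W)={2,3,6,7,8}: no change
Constraint 2 (X + Y = U) on D(X)={2,3,5,6,7,8} D(Y)={2,4,5,6,7} D(U)={2,5,7}: X {2,3,5,6,7,8}->{2,3,5}; Y {2,4,5,6,7}->{2,4,5}; U {2,5,7}->{5,7}
Constraint 3 (X < W) on D(X)={2,3,5} D(W)={2,3,6,7,8}: W {2,3,6,7,8}->{3,6,7,8}
So after constraint 3: D(Y)={2,4,5}, size = 3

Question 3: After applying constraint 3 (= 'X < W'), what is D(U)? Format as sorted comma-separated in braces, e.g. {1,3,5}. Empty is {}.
Constraint 1 (Y != W) on D(Y)={2,4,5,6,7} D(W)={2,3,6,7,8}: no change
Constraint 2 (X + Y = U) on D(X)={2,3,5,6,7,8} D(Y)={2,4,5,6,7} D(U)={2,5,7}: X {2,3,5,6,7,8}->{2,3,5}; Y {2,4,5,6,7}->{2,4,5}; U {2,5,7}->{5,7}
Constraint 3 (X < W) on D(X)={2,3,5} D(W)={2,3,6,7,8}: W {2,3,6,7,8}->{3,6,7,8}
So after constraint 3: D(U) = {5,7}

Answer: {5,7}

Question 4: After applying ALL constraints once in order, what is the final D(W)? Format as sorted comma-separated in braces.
Constraint 1 (Y != W) on D(Y)={2,4,5,6,7} D(W)={2,3,6,7,8}: no change
Constraint 2 (X + Y = U) on D(X)={2,3,5,6,7,8} D(Y)={2,4,5,6,7} D(U)={2,5,7}: X {2,3,5,6,7,8}->{2,3,5}; Y {2,4,5,6,7}->{2,4,5}; U {2,5,7}->{5,7}
Constraint 3 (X < W) on D(X)={2,3,5} D(W)={2,3,6,7,8}: W {2,3,6,7,8}->{3,6,7,8}
So after all 3 constraints: D(W) = {3,6,7,8}

Answer: {3,6,7,8}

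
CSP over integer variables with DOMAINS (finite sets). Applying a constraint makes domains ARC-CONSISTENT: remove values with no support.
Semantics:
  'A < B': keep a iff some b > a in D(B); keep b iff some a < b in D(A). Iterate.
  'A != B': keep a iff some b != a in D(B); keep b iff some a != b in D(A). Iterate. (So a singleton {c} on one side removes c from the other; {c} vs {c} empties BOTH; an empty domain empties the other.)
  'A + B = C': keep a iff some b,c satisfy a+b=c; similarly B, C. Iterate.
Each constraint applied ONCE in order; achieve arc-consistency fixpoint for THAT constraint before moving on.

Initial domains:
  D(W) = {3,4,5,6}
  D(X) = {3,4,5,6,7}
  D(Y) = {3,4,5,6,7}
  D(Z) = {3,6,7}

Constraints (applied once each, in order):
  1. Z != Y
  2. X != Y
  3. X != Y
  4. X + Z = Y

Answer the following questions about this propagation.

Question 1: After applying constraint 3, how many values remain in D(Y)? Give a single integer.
Constraint 1 (Z != Y) on D(Z)={3,6,7} D(Y)={3,4,5,6,7}: no change
Constraint 2 (X != Y) on D(X)={3,4,5,6,7} D(Y)={3,4,5,6,7}: no change
Constraint 3 (X != Y) on D(X)={3,4,5,6,7} D(Y)={3,4,5,6,7}: no change
So after constraint 3: D(Y)={3,4,5,6,7}, size = 5

Answer: 5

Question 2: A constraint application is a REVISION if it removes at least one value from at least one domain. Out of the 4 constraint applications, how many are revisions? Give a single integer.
Constraint 1 (Z != Y) on D(Z)={3,6,7} D(Y)={3,4,5,6,7}: no change => not a revision
Constraint 2 (X != Y) on D(X)={3,4,5,6,7} D(Y)={3,4,5,6,7}: no change => not a revision
Constraint 3 (X != Y) on D(X)={3,4,5,6,7} D(Y)={3,4,5,6,7}: no change => not a revision
Constraint 4 (X + Z = Y) on D(X)={3,4,5,6,7} D(Z)={3,6,7} D(Y)={3,4,5,6,7}: X {3,4,5,6,7}->{3,4}; Z {3,6,7}->{3}; Y {3,4,5,6,7}->{6,7} => REVISION
Total revisions = 1

Answer: 1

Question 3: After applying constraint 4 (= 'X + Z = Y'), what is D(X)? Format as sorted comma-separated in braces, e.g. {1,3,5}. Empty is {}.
Answer: {3,4}

Derivation:
Constraint 1 (Z != Y) on D(Z)={3,6,7} D(Y)={3,4,5,6,7}: no change
Constraint 2 (X != Y) on D(X)={3,4,5,6,7} D(Y)={3,4,5,6,7}: no change
Constraint 3 (X != Y) on D(X)={3,4,5,6,7} D(Y)={3,4,5,6,7}: no change
Constraint 4 (X + Z = Y) on D(X)={3,4,5,6,7} D(Z)={3,6,7} D(Y)={3,4,5,6,7}: X {3,4,5,6,7}->{3,4}; Z {3,6,7}->{3}; Y {3,4,5,6,7}->{6,7}
So after constraint 4: D(X) = {3,4}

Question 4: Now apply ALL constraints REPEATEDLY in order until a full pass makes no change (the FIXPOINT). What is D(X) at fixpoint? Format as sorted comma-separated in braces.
pass 0 (initial): D(X)={3,4,5,6,7}
pass 1: X {3,4,5,6,7}->{3,4}; Y {3,4,5,6,7}->{6,7}; Z {3,6,7}->{3}
pass 2: no change
Fixpoint after 2 passes: D(X) = {3,4}

Answer: {3,4}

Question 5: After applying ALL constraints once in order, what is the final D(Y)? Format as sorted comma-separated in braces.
Answer: {6,7}

Derivation:
Constraint 1 (Z != Y) on D(Z)={3,6,7} D(Y)={3,4,5,6,7}: no change
Constraint 2 (X != Y) on D(X)={3,4,5,6,7} D(Y)={3,4,5,6,7}: no change
Constraint 3 (X != Y) on D(X)={3,4,5,6,7} D(Y)={3,4,5,6,7}: no change
Constraint 4 (X + Z = Y) on D(X)={3,4,5,6,7} D(Z)={3,6,7} D(Y)={3,4,5,6,7}: X {3,4,5,6,7}->{3,4}; Z {3,6,7}->{3}; Y {3,4,5,6,7}->{6,7}
So after all 4 constraints: D(Y) = {6,7}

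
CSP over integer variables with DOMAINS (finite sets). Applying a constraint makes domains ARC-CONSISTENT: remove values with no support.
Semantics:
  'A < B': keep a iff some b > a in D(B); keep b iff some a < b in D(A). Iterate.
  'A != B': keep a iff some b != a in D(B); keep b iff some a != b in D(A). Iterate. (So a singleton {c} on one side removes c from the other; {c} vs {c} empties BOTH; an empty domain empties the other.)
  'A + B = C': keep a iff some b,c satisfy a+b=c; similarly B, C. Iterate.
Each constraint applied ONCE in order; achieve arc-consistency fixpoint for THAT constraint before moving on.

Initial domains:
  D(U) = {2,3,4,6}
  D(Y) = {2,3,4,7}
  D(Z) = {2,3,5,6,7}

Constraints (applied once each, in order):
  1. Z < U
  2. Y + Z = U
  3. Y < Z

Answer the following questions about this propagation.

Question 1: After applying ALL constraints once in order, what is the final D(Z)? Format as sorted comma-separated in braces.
Answer: {3}

Derivation:
Constraint 1 (Z < U) on D(Z)={2,3,5,6,7} D(U)={2,3,4,6}: Z {2,3,5,6,7}->{2,3,5}; U {2,3,4,6}->{3,4,6}
Constraint 2 (Y + Z = U) on D(Y)={2,3,4,7} D(Z)={2,3,5} D(U)={3,4,6}: Y {2,3,4,7}->{2,3,4}; Z {2,3,5}->{2,3}; U {3,4,6}->{4,6}
Constraint 3 (Y < Z) on D(Y)={2,3,4} D(Z)={2,3}: Y {2,3,4}->{2}; Z {2,3}->{3}
So after all 3 constraints: D(Z) = {3}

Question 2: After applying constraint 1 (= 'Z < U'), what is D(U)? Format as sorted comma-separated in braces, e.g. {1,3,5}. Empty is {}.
Constraint 1 (Z < U) on D(Z)={2,3,5,6,7} D(U)={2,3,4,6}: Z {2,3,5,6,7}->{2,3,5}; U {2,3,4,6}->{3,4,6}
So after constraint 1: D(U) = {3,4,6}

Answer: {3,4,6}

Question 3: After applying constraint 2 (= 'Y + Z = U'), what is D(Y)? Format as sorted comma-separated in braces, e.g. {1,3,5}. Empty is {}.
Answer: {2,3,4}

Derivation:
Constraint 1 (Z < U) on D(Z)={2,3,5,6,7} D(U)={2,3,4,6}: Z {2,3,5,6,7}->{2,3,5}; U {2,3,4,6}->{3,4,6}
Constraint 2 (Y + Z = U) on D(Y)={2,3,4,7} D(Z)={2,3,5} D(U)={3,4,6}: Y {2,3,4,7}->{2,3,4}; Z {2,3,5}->{2,3}; U {3,4,6}->{4,6}
So after constraint 2: D(Y) = {2,3,4}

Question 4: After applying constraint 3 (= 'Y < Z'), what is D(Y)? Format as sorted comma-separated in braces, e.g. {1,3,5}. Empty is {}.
Constraint 1 (Z < U) on D(Z)={2,3,5,6,7} D(U)={2,3,4,6}: Z {2,3,5,6,7}->{2,3,5}; U {2,3,4,6}->{3,4,6}
Constraint 2 (Y + Z = U) on D(Y)={2,3,4,7} D(Z)={2,3,5} D(U)={3,4,6}: Y {2,3,4,7}->{2,3,4}; Z {2,3,5}->{2,3}; U {3,4,6}->{4,6}
Constraint 3 (Y < Z) on D(Y)={2,3,4} D(Z)={2,3}: Y {2,3,4}->{2}; Z {2,3}->{3}
So after constraint 3: D(Y) = {2}

Answer: {2}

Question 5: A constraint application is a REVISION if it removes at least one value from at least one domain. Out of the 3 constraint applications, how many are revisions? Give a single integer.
Constraint 1 (Z < U) on D(Z)={2,3,5,6,7} D(U)={2,3,4,6}: Z {2,3,5,6,7}->{2,3,5}; U {2,3,4,6}->{3,4,6} => REVISION
Constraint 2 (Y + Z = U) on D(Y)={2,3,4,7} D(Z)={2,3,5} D(U)={3,4,6}: Y {2,3,4,7}->{2,3,4}; Z {2,3,5}->{2,3}; U {3,4,6}->{4,6} => REVISION
Constraint 3 (Y < Z) on D(Y)={2,3,4} D(Z)={2,3}: Y {2,3,4}->{2}; Z {2,3}->{3} => REVISION
Total revisions = 3

Answer: 3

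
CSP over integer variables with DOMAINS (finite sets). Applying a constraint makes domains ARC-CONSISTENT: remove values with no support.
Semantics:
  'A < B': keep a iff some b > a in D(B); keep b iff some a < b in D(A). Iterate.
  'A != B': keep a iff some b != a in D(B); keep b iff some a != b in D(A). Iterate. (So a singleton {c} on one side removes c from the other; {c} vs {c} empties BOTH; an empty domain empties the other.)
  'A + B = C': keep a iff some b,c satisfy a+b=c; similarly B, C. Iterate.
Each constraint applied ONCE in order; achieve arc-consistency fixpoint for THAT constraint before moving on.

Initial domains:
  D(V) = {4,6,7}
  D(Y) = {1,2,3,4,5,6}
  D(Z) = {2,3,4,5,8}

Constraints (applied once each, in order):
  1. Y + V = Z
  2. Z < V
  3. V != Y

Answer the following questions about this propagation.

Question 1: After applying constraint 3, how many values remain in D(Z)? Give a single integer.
Answer: 1

Derivation:
Constraint 1 (Y + V = Z) on D(Y)={1,2,3,4,5,6} D(V)={4,6,7} D(Z)={2,3,4,5,8}: Y {1,2,3,4,5,6}->{1,2,4}; Z {2,3,4,5,8}->{5,8}
Constraint 2 (Z < V) on D(Z)={5,8} D(V)={4,6,7}: Z {5,8}->{5}; V {4,6,7}->{6,7}
Constraint 3 (V != Y) on D(V)={6,7} D(Y)={1,2,4}: no change
So after constraint 3: D(Z)={5}, size = 1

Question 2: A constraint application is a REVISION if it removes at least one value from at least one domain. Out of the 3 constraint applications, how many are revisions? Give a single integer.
Answer: 2

Derivation:
Constraint 1 (Y + V = Z) on D(Y)={1,2,3,4,5,6} D(V)={4,6,7} D(Z)={2,3,4,5,8}: Y {1,2,3,4,5,6}->{1,2,4}; Z {2,3,4,5,8}->{5,8} => REVISION
Constraint 2 (Z < V) on D(Z)={5,8} D(V)={4,6,7}: Z {5,8}->{5}; V {4,6,7}->{6,7} => REVISION
Constraint 3 (V != Y) on D(V)={6,7} D(Y)={1,2,4}: no change => not a revision
Total revisions = 2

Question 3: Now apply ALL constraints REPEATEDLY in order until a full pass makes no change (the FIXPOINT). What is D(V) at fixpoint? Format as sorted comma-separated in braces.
Answer: {}

Derivation:
pass 0 (initial): D(V)={4,6,7}
pass 1: V {4,6,7}->{6,7}; Y {1,2,3,4,5,6}->{1,2,4}; Z {2,3,4,5,8}->{5}
pass 2: V {6,7}->{}; Y {1,2,4}->{}; Z {5}->{}
pass 3: no change
Fixpoint after 3 passes: D(V) = {}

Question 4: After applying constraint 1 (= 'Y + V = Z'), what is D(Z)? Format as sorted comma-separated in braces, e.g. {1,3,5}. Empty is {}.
Constraint 1 (Y + V = Z) on D(Y)={1,2,3,4,5,6} D(V)={4,6,7} D(Z)={2,3,4,5,8}: Y {1,2,3,4,5,6}->{1,2,4}; Z {2,3,4,5,8}->{5,8}
So after constraint 1: D(Z) = {5,8}

Answer: {5,8}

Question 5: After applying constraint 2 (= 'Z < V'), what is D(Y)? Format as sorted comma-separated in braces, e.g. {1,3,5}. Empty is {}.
Answer: {1,2,4}

Derivation:
Constraint 1 (Y + V = Z) on D(Y)={1,2,3,4,5,6} D(V)={4,6,7} D(Z)={2,3,4,5,8}: Y {1,2,3,4,5,6}->{1,2,4}; Z {2,3,4,5,8}->{5,8}
Constraint 2 (Z < V) on D(Z)={5,8} D(V)={4,6,7}: Z {5,8}->{5}; V {4,6,7}->{6,7}
So after constraint 2: D(Y) = {1,2,4}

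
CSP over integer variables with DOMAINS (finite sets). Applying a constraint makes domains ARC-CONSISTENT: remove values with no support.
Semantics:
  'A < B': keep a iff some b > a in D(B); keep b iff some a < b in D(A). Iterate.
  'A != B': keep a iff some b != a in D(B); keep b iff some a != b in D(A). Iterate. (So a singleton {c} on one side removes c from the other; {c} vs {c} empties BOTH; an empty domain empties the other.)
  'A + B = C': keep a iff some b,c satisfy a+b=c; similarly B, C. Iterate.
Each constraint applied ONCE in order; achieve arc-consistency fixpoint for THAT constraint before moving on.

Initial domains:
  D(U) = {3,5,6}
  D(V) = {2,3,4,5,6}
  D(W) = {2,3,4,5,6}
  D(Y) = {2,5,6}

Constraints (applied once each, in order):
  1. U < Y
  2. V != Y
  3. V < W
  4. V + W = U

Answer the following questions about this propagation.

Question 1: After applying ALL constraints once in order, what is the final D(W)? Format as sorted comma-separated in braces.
Answer: {3}

Derivation:
Constraint 1 (U < Y) on D(U)={3,5,6} D(Y)={2,5,6}: U {3,5,6}->{3,5}; Y {2,5,6}->{5,6}
Constraint 2 (V != Y) on D(V)={2,3,4,5,6} D(Y)={5,6}: no change
Constraint 3 (V < W) on D(V)={2,3,4,5,6} D(W)={2,3,4,5,6}: V {2,3,4,5,6}->{2,3,4,5}; W {2,3,4,5,6}->{3,4,5,6}
Constraint 4 (V + W = U) on D(V)={2,3,4,5} D(W)={3,4,5,6} D(U)={3,5}: V {2,3,4,5}->{2}; W {3,4,5,6}->{3}; U {3,5}->{5}
So after all 4 constraints: D(W) = {3}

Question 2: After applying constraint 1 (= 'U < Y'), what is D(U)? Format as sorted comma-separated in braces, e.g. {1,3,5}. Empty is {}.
Answer: {3,5}

Derivation:
Constraint 1 (U < Y) on D(U)={3,5,6} D(Y)={2,5,6}: U {3,5,6}->{3,5}; Y {2,5,6}->{5,6}
So after constraint 1: D(U) = {3,5}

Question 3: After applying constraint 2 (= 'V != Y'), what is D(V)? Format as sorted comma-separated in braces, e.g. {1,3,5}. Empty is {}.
Constraint 1 (U < Y) on D(U)={3,5,6} D(Y)={2,5,6}: U {3,5,6}->{3,5}; Y {2,5,6}->{5,6}
Constraint 2 (V != Y) on D(V)={2,3,4,5,6} D(Y)={5,6}: no change
So after constraint 2: D(V) = {2,3,4,5,6}

Answer: {2,3,4,5,6}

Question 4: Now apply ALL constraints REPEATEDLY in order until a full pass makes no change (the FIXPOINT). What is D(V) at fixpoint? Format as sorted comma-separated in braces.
pass 0 (initial): D(V)={2,3,4,5,6}
pass 1: U {3,5,6}->{5}; V {2,3,4,5,6}->{2}; W {2,3,4,5,6}->{3}; Y {2,5,6}->{5,6}
pass 2: Y {5,6}->{6}
pass 3: no change
Fixpoint after 3 passes: D(V) = {2}

Answer: {2}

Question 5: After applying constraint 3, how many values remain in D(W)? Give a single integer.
Answer: 4

Derivation:
Constraint 1 (U < Y) on D(U)={3,5,6} D(Y)={2,5,6}: U {3,5,6}->{3,5}; Y {2,5,6}->{5,6}
Constraint 2 (V != Y) on D(V)={2,3,4,5,6} D(Y)={5,6}: no change
Constraint 3 (V < W) on D(V)={2,3,4,5,6} D(W)={2,3,4,5,6}: V {2,3,4,5,6}->{2,3,4,5}; W {2,3,4,5,6}->{3,4,5,6}
So after constraint 3: D(W)={3,4,5,6}, size = 4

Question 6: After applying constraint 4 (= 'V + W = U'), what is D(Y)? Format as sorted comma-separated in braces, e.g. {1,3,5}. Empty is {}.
Answer: {5,6}

Derivation:
Constraint 1 (U < Y) on D(U)={3,5,6} D(Y)={2,5,6}: U {3,5,6}->{3,5}; Y {2,5,6}->{5,6}
Constraint 2 (V != Y) on D(V)={2,3,4,5,6} D(Y)={5,6}: no change
Constraint 3 (V < W) on D(V)={2,3,4,5,6} D(W)={2,3,4,5,6}: V {2,3,4,5,6}->{2,3,4,5}; W {2,3,4,5,6}->{3,4,5,6}
Constraint 4 (V + W = U) on D(V)={2,3,4,5} D(W)={3,4,5,6} D(U)={3,5}: V {2,3,4,5}->{2}; W {3,4,5,6}->{3}; U {3,5}->{5}
So after constraint 4: D(Y) = {5,6}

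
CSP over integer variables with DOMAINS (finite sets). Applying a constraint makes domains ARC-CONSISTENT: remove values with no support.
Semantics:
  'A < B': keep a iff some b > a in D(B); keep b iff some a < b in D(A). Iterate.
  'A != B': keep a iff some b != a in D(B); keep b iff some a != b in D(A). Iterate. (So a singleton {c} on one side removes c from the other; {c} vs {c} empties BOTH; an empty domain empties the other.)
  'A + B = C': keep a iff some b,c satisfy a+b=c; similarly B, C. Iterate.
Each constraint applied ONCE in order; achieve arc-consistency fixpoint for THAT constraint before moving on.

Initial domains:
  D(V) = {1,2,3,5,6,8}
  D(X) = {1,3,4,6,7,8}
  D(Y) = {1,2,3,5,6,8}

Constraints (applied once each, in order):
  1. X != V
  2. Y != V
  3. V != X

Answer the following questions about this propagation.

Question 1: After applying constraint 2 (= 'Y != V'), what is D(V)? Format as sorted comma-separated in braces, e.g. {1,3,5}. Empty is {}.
Answer: {1,2,3,5,6,8}

Derivation:
Constraint 1 (X != V) on D(X)={1,3,4,6,7,8} D(V)={1,2,3,5,6,8}: no change
Constraint 2 (Y != V) on D(Y)={1,2,3,5,6,8} D(V)={1,2,3,5,6,8}: no change
So after constraint 2: D(V) = {1,2,3,5,6,8}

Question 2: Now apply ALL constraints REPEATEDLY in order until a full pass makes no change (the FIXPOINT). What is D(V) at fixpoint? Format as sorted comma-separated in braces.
pass 0 (initial): D(V)={1,2,3,5,6,8}
pass 1: no change
Fixpoint after 1 passes: D(V) = {1,2,3,5,6,8}

Answer: {1,2,3,5,6,8}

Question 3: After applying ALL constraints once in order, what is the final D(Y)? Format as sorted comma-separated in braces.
Constraint 1 (X != V) on D(X)={1,3,4,6,7,8} D(V)={1,2,3,5,6,8}: no change
Constraint 2 (Y != V) on D(Y)={1,2,3,5,6,8} D(V)={1,2,3,5,6,8}: no change
Constraint 3 (V != X) on D(V)={1,2,3,5,6,8} D(X)={1,3,4,6,7,8}: no change
So after all 3 constraints: D(Y) = {1,2,3,5,6,8}

Answer: {1,2,3,5,6,8}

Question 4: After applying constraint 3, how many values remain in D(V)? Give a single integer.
Constraint 1 (X != V) on D(X)={1,3,4,6,7,8} D(V)={1,2,3,5,6,8}: no change
Constraint 2 (Y != V) on D(Y)={1,2,3,5,6,8} D(V)={1,2,3,5,6,8}: no change
Constraint 3 (V != X) on D(V)={1,2,3,5,6,8} D(X)={1,3,4,6,7,8}: no change
So after constraint 3: D(V)={1,2,3,5,6,8}, size = 6

Answer: 6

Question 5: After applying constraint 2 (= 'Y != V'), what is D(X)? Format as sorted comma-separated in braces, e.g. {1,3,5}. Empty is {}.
Constraint 1 (X != V) on D(X)={1,3,4,6,7,8} D(V)={1,2,3,5,6,8}: no change
Constraint 2 (Y != V) on D(Y)={1,2,3,5,6,8} D(V)={1,2,3,5,6,8}: no change
So after constraint 2: D(X) = {1,3,4,6,7,8}

Answer: {1,3,4,6,7,8}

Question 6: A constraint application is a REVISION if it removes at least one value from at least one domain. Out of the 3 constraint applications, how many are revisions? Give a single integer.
Answer: 0

Derivation:
Constraint 1 (X != V) on D(X)={1,3,4,6,7,8} D(V)={1,2,3,5,6,8}: no change => not a revision
Constraint 2 (Y != V) on D(Y)={1,2,3,5,6,8} D(V)={1,2,3,5,6,8}: no change => not a revision
Constraint 3 (V != X) on D(V)={1,2,3,5,6,8} D(X)={1,3,4,6,7,8}: no change => not a revision
Total revisions = 0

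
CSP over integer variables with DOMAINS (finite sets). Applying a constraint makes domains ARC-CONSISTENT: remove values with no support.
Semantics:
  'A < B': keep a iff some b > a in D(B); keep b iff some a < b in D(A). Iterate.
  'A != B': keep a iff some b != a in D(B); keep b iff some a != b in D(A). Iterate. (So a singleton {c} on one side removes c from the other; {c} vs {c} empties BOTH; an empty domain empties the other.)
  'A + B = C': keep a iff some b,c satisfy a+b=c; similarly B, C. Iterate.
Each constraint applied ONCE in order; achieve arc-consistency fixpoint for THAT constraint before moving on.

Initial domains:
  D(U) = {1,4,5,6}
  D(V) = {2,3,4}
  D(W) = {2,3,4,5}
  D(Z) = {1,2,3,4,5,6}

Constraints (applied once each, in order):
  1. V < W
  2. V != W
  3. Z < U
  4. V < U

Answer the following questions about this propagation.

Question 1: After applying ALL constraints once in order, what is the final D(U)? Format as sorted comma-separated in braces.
Answer: {4,5,6}

Derivation:
Constraint 1 (V < W) on D(V)={2,3,4} D(W)={2,3,4,5}: W {2,3,4,5}->{3,4,5}
Constraint 2 (V != W) on D(V)={2,3,4} D(W)={3,4,5}: no change
Constraint 3 (Z < U) on D(Z)={1,2,3,4,5,6} D(U)={1,4,5,6}: Z {1,2,3,4,5,6}->{1,2,3,4,5}; U {1,4,5,6}->{4,5,6}
Constraint 4 (V < U) on D(V)={2,3,4} D(U)={4,5,6}: no change
So after all 4 constraints: D(U) = {4,5,6}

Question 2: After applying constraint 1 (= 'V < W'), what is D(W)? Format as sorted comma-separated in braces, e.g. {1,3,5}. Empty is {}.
Answer: {3,4,5}

Derivation:
Constraint 1 (V < W) on D(V)={2,3,4} D(W)={2,3,4,5}: W {2,3,4,5}->{3,4,5}
So after constraint 1: D(W) = {3,4,5}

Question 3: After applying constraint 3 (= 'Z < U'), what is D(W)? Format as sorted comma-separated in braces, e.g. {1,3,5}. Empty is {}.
Answer: {3,4,5}

Derivation:
Constraint 1 (V < W) on D(V)={2,3,4} D(W)={2,3,4,5}: W {2,3,4,5}->{3,4,5}
Constraint 2 (V != W) on D(V)={2,3,4} D(W)={3,4,5}: no change
Constraint 3 (Z < U) on D(Z)={1,2,3,4,5,6} D(U)={1,4,5,6}: Z {1,2,3,4,5,6}->{1,2,3,4,5}; U {1,4,5,6}->{4,5,6}
So after constraint 3: D(W) = {3,4,5}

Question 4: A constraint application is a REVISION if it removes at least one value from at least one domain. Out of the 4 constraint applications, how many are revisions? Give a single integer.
Constraint 1 (V < W) on D(V)={2,3,4} D(W)={2,3,4,5}: W {2,3,4,5}->{3,4,5} => REVISION
Constraint 2 (V != W) on D(V)={2,3,4} D(W)={3,4,5}: no change => not a revision
Constraint 3 (Z < U) on D(Z)={1,2,3,4,5,6} D(U)={1,4,5,6}: Z {1,2,3,4,5,6}->{1,2,3,4,5}; U {1,4,5,6}->{4,5,6} => REVISION
Constraint 4 (V < U) on D(V)={2,3,4} D(U)={4,5,6}: no change => not a revision
Total revisions = 2

Answer: 2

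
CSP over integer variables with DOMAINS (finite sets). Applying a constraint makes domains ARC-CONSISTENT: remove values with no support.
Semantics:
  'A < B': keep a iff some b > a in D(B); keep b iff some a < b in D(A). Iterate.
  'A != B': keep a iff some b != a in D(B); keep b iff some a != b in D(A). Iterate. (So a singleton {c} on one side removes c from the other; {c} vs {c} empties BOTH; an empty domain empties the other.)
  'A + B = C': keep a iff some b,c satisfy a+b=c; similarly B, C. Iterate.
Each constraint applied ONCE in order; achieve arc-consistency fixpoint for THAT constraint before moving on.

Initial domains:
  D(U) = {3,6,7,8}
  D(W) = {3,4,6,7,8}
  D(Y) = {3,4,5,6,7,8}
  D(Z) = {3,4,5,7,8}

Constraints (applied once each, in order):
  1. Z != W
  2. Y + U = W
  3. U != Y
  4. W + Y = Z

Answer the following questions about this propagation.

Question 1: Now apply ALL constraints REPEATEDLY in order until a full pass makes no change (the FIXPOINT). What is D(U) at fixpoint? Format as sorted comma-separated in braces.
pass 0 (initial): D(U)={3,6,7,8}
pass 1: U {3,6,7,8}->{3}; W {3,4,6,7,8}->{}; Y {3,4,5,6,7,8}->{}; Z {3,4,5,7,8}->{}
pass 2: U {3}->{}
pass 3: no change
Fixpoint after 3 passes: D(U) = {}

Answer: {}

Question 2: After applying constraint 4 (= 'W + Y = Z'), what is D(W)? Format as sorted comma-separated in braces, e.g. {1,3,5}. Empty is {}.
Answer: {}

Derivation:
Constraint 1 (Z != W) on D(Z)={3,4,5,7,8} D(W)={3,4,6,7,8}: no change
Constraint 2 (Y + U = W) on D(Y)={3,4,5,6,7,8} D(U)={3,6,7,8} D(W)={3,4,6,7,8}: Y {3,4,5,6,7,8}->{3,4,5}; U {3,6,7,8}->{3}; W {3,4,6,7,8}->{6,7,8}
Constraint 3 (U != Y) on D(U)={3} D(Y)={3,4,5}: Y {3,4,5}->{4,5}
Constraint 4 (W + Y = Z) on D(W)={6,7,8} D(Y)={4,5} D(Z)={3,4,5,7,8}: W {6,7,8}->{}; Y {4,5}->{}; Z {3,4,5,7,8}->{}
So after constraint 4: D(W) = {}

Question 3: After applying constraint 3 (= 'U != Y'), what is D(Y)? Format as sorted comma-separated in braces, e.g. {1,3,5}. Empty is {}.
Answer: {4,5}

Derivation:
Constraint 1 (Z != W) on D(Z)={3,4,5,7,8} D(W)={3,4,6,7,8}: no change
Constraint 2 (Y + U = W) on D(Y)={3,4,5,6,7,8} D(U)={3,6,7,8} D(W)={3,4,6,7,8}: Y {3,4,5,6,7,8}->{3,4,5}; U {3,6,7,8}->{3}; W {3,4,6,7,8}->{6,7,8}
Constraint 3 (U != Y) on D(U)={3} D(Y)={3,4,5}: Y {3,4,5}->{4,5}
So after constraint 3: D(Y) = {4,5}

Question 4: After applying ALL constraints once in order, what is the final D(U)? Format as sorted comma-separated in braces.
Constraint 1 (Z != W) on D(Z)={3,4,5,7,8} D(W)={3,4,6,7,8}: no change
Constraint 2 (Y + U = W) on D(Y)={3,4,5,6,7,8} D(U)={3,6,7,8} D(W)={3,4,6,7,8}: Y {3,4,5,6,7,8}->{3,4,5}; U {3,6,7,8}->{3}; W {3,4,6,7,8}->{6,7,8}
Constraint 3 (U != Y) on D(U)={3} D(Y)={3,4,5}: Y {3,4,5}->{4,5}
Constraint 4 (W + Y = Z) on D(W)={6,7,8} D(Y)={4,5} D(Z)={3,4,5,7,8}: W {6,7,8}->{}; Y {4,5}->{}; Z {3,4,5,7,8}->{}
So after all 4 constraints: D(U) = {3}

Answer: {3}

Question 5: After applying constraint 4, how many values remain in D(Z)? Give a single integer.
Answer: 0

Derivation:
Constraint 1 (Z != W) on D(Z)={3,4,5,7,8} D(W)={3,4,6,7,8}: no change
Constraint 2 (Y + U = W) on D(Y)={3,4,5,6,7,8} D(U)={3,6,7,8} D(W)={3,4,6,7,8}: Y {3,4,5,6,7,8}->{3,4,5}; U {3,6,7,8}->{3}; W {3,4,6,7,8}->{6,7,8}
Constraint 3 (U != Y) on D(U)={3} D(Y)={3,4,5}: Y {3,4,5}->{4,5}
Constraint 4 (W + Y = Z) on D(W)={6,7,8} D(Y)={4,5} D(Z)={3,4,5,7,8}: W {6,7,8}->{}; Y {4,5}->{}; Z {3,4,5,7,8}->{}
So after constraint 4: D(Z)={}, size = 0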